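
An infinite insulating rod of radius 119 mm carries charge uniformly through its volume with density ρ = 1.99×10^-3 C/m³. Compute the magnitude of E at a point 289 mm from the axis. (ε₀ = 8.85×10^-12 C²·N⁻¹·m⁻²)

Coaxial Gaussian cylinder, radius r = 289 mm, length L (r > 119 mm, full cross-section enclosed).
λ_enc = ρ·πR² = (1.99×10^-3)π(0.119)² = 8.853e-5 C/m.
Applying ∮E·dA = Q_enc/ε₀ with the end caps contributing no flux:
E = |λ_enc|/(2πε₀r) = (8.853e-5)/(2π·8.85×10^-12·0.289) = 5.51×10^6 N/C.

5.51×10^6 V/m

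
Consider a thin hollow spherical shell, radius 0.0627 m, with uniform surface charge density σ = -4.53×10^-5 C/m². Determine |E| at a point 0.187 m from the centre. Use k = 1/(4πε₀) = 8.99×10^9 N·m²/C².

By spherical symmetry E is radial; choose a Gaussian sphere of radius r = 0.187 m (r > 0.0627 m).
The entire shell is enclosed: Q_enc = σ·4πR² = (-4.53×10^-5)·4π·(0.0627)² = -2.238e-6 C.
Since E is radial and uniform over the Gaussian sphere, Φ = E·4πr² = Q_enc/ε₀.
E = k|Q_enc|/r² = (8.99×10^9)(2.238×10^-6)/(0.187)² = 5.75e5 N/C.

|E| ≈ 5.75×10^5 V/m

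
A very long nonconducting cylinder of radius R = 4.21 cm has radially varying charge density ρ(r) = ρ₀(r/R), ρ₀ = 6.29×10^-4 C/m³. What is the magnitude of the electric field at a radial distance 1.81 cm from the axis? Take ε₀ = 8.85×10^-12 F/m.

1.84e5 N/C

Take a coaxial cylindrical Gaussian surface of radius r = 1.81 cm and length L (r < R).
Integrating ρ over the cross-section to radius r: λ_enc = (2πρ₀/R) ∫₀^r r'^2 dr' = 2πρ₀ r^3/(3·R) = 1.856×10^-7 C/m.
Gauss's law: E·2πrL = λ_enc L/ε₀.
E = |λ_enc|/(2πε₀r) = (1.856×10^-7)/(2π·8.85×10^-12·0.0181) = 1.84×10^5 N/C.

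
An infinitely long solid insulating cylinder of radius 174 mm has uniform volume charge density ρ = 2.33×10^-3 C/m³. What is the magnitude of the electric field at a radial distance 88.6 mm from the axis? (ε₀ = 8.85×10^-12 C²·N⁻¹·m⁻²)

E ≈ 1.17e7 N/C

Choose a coaxial cylinder of radius r = 88.6 mm (arbitrary length L) as the Gaussian surface (r < R).
Charge inside radius r per length L is ρ·πr²·L, so λ_enc = ρπr² = 5.746e-5 C/m.
Since E is radial and uniform over the curved surface, Φ = E·2πrL = Q_enc/ε₀ = λ_enc L/ε₀.
E = |λ_enc|/(2πε₀r) = (5.746e-5)/(2π·8.85×10^-12·0.0886) = 1.17e7 N/C.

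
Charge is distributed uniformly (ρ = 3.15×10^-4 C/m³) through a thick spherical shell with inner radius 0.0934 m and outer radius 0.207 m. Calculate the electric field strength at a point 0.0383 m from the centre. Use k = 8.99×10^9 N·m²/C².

E = 0

Take a concentric spherical Gaussian surface of radius r = 0.0383 m (r < 0.0934 m, inside the empty cavity).
No charge is enclosed, so by Gauss's law E·4πr² = 0 ⇒ E = 0.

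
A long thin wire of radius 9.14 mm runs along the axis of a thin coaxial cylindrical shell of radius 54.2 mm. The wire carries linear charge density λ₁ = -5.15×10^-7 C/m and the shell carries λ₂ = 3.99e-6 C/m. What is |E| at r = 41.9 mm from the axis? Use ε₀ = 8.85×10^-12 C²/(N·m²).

|E| = 2.21×10^5 V/m

Choose a coaxial cylinder of radius r = 41.9 mm (arbitrary length L) as the Gaussian surface (between the conductors, 9.14 mm < r < 54.2 mm).
The shell at 54.2 mm lies outside the Gaussian surface, so λ_enc = λ₁ = -5.15×10^-7 C/m.
Gauss's law: E·2πrL = λ_enc L/ε₀.
E = |λ_enc|/(2πε₀r) = (5.15×10^-7)/(2π·8.85×10^-12·0.0419) = 2.21e5 N/C.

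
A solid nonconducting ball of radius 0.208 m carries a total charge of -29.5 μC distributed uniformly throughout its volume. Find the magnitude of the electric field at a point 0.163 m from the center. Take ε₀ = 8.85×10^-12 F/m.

E ≈ 4.80e6 N/C

Symmetry ⇒ E = E(r) r̂. Gaussian sphere of radius r = 0.163 m (r < R).
Only the charge within r is enclosed: Q_enc = Q·(r/R)³ = (-29.5 μC)·(0.163 m/0.208 m)³ = -1.42×10^-5 C.
Applying ∮E·dA = Q_enc/ε₀ with Φ = E(4πr²):
E = |Q_enc|/(4πε₀r²) = (1.42×10^-5)/(4π·8.85×10^-12·(0.163)²) = 4.80×10^6 N/C.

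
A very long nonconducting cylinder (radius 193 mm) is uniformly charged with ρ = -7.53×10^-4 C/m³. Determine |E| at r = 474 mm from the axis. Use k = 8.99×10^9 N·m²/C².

|E| ≈ 3.34×10^6 N/C

Coaxial Gaussian cylinder, radius r = 474 mm, length L (r > 193 mm, full cross-section enclosed).
λ_enc = ρ·πR² = (-7.53×10^-4)π(0.193)² = -8.812×10^-5 C/m.
Since E is radial and uniform over the curved surface, Φ = E·2πrL = Q_enc/ε₀ = λ_enc L/ε₀.
E = 2k|λ_enc|/r = 2(8.99×10^9)(8.812×10^-5)/(0.474) = 3.34×10^6 N/C.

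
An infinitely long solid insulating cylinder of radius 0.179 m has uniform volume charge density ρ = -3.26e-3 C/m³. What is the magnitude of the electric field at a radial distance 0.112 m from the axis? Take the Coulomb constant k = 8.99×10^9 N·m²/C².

By cylindrical symmetry E is radial; use a coaxial Gaussian cylinder of radius 0.112 m and length L (r < R).
Charge inside radius r per length L is ρ·πr²·L, so λ_enc = ρπr² = -1.285×10^-4 C/m.
Gauss's law: E·2πrL = λ_enc L/ε₀.
E = 2k|λ_enc|/r = 2(8.99×10^9)(1.285×10^-4)/(0.112) = 2.06×10^7 N/C.

2.06×10^7 N/C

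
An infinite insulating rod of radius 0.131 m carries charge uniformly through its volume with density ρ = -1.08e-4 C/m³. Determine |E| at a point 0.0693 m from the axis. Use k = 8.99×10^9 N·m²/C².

|E| ≈ 4.23×10^5 N/C

Choose a coaxial cylinder of radius r = 0.0693 m (arbitrary length L) as the Gaussian surface (r < R).
Charge inside radius r per length L is ρ·πr²·L, so λ_enc = ρπr² = -1.629×10^-6 C/m.
Since E is radial and uniform over the curved surface, Φ = E·2πrL = Q_enc/ε₀ = λ_enc L/ε₀.
E = 2k|λ_enc|/r = 2(8.99×10^9)(1.629×10^-6)/(0.0693) = 4.23×10^5 N/C.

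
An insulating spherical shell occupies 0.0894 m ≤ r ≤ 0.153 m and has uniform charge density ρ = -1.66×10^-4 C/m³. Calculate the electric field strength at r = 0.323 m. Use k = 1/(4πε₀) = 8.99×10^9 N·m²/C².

|E| ≈ 1.72×10^5 N/C

Take a concentric spherical Gaussian surface of radius r = 0.323 m (r > 0.153 m, enclosing the whole shell).
Q_enc = ρ·(4π/3)(b³ − a³) = (-1.66×10^-4)·(4π/3)·((0.153)³ − (0.0894)³) = -1.994×10^-6 C.
Applying ∮E·dA = Q_enc/ε₀ with Φ = E(4πr²):
E = k|Q_enc|/r² = (8.99×10^9)(1.994e-6)/(0.323)² = 1.72×10^5 N/C.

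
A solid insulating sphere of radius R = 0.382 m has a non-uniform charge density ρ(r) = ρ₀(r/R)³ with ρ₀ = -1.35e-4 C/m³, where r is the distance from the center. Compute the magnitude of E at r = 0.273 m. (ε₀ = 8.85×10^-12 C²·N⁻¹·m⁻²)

E = 2.53e5 N/C

Use a concentric Gaussian sphere at r = 0.273 m (r < R).
Q_enc = ∫₀^r ρ(r')·4πr'² dr' = (4πρ₀/R³) ∫₀^r r'^5 dr' = 4πρ₀ r^6/(6·R³) = -2.10×10^-6 C.
By Gauss's law, ∮E·dA = E·4πr² = Q_enc/ε₀.
E = |Q_enc|/(4πε₀r²) = (2.10e-6)/(4π·8.85×10^-12·(0.273)²) = 2.53×10^5 N/C.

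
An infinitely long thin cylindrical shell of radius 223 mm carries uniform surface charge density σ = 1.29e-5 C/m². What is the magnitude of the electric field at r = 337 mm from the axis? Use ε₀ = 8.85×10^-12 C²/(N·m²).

Choose a coaxial cylinder of radius r = 337 mm (arbitrary length L) as the Gaussian surface (r > 223 mm).
The whole shell is enclosed: λ_enc = σ·2πR = (1.29e-5)·2π·(0.223) = 1.807×10^-5 C/m.
Since E is radial and uniform over the curved surface, Φ = E·2πrL = Q_enc/ε₀ = λ_enc L/ε₀.
E = |λ_enc|/(2πε₀r) = (1.807×10^-5)/(2π·8.85×10^-12·0.337) = 9.65×10^5 N/C.

|E| = 9.65×10^5 N/C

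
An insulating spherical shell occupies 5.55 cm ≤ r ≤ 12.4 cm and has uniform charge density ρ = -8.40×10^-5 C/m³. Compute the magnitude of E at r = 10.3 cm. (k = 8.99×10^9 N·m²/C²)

2.75e5 N/C

Take a concentric spherical Gaussian surface of radius r = 10.3 cm (within the shell material, 5.55 cm < r < 12.4 cm).
Only the shell between 5.55 cm and r is enclosed: Q_enc = ρ·(4π/3)(r³ − a³) = (-8.40×10^-5)·(4π/3)·((0.103)³ − (0.0555)³) = -3.243×10^-7 C.
By Gauss's law, ∮E·dA = E·4πr² = Q_enc/ε₀.
E = k|Q_enc|/r² = (8.99×10^9)(3.243×10^-7)/(0.103)² = 2.75×10^5 N/C.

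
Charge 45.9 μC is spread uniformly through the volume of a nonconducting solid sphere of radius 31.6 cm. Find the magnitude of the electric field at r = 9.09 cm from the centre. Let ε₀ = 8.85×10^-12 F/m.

E ≈ 1.19e6 N/C

By spherical symmetry E is radial; choose a Gaussian sphere of radius r = 9.09 cm (r < R).
Only the charge within r is enclosed: Q_enc = Q·(r/R)³ = (45.9 μC)·(9.09 cm/31.6 cm)³ = 1.093×10^-6 C.
Since E is radial and uniform over the Gaussian sphere, Φ = E·4πr² = Q_enc/ε₀.
E = |Q_enc|/(4πε₀r²) = (1.093e-6)/(4π·8.85×10^-12·(0.0909)²) = 1.19×10^6 N/C.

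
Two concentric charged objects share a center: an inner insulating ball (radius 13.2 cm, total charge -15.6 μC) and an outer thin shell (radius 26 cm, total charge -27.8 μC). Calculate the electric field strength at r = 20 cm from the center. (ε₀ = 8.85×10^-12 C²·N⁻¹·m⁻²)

3.51e6 N/C

By spherical symmetry E is radial; choose a Gaussian sphere of radius r = 20 cm (between the bodies, 13.2 cm < r < 26 cm).
Only the inner charge is enclosed; the outer shell contributes nothing inside itself. Q_enc = -15.6 μC = -1.56e-5 C.
By Gauss's law, ∮E·dA = E·4πr² = Q_enc/ε₀.
E = |Q_enc|/(4πε₀r²) = (1.56×10^-5)/(4π·8.85×10^-12·(0.2)²) = 3.51e6 N/C.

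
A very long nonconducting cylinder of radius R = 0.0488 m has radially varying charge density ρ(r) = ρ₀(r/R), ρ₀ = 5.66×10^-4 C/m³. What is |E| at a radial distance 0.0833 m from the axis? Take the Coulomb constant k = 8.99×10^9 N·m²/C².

Coaxial Gaussian cylinder, radius r = 0.0833 m, length L (r > R, full charge per length enclosed).
λ_enc = 2π ∫₀^R ρ₀(r'/R)^1 r' dr' = 2πρ₀R²/3 = 2.823×10^-6 C/m.
Applying ∮E·dA = Q_enc/ε₀ with the end caps contributing no flux:
E = 2k|λ_enc|/r = 2(8.99×10^9)(2.823e-6)/(0.0833) = 6.09e5 N/C.

6.09×10^5 V/m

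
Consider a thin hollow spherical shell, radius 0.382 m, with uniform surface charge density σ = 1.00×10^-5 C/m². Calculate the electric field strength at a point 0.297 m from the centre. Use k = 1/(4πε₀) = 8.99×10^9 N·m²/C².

E = 0

Use a concentric Gaussian sphere at r = 0.297 m (inside the shell, r < 0.382 m).
No charge lies within this surface, so Q_enc = 0 and Gauss's law gives E·4πr² = 0 ⇒ E = 0.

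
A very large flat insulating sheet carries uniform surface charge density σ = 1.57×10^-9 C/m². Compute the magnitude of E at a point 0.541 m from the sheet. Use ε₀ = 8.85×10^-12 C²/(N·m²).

E ≈ 88.7 N/C

The symmetry is planar: E is normal to the sheet and the same magnitude on both sides. Take a pillbox straddling the sheet with end-cap area A.
Only the two end caps contribute flux: Φ = 2EA. With Q_enc = σA, Gauss's law gives E = |σ|/(2ε₀).
E = |σ|/(2ε₀) = (1.57×10^-9)/(2·8.85×10^-12) = 88.7 N/C.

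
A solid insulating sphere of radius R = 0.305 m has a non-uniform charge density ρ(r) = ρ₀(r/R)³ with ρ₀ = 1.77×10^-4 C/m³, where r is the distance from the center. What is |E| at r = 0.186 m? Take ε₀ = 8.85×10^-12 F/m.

|E| = 1.41×10^5 N/C

Take a concentric spherical Gaussian surface of radius r = 0.186 m (r < R).
Integrate the density: Q_enc = 4π ∫₀^r ρ₀(r'/R)^3 r'² dr' = 4πρ₀ r^6/(6·R³) = 5.41e-7 C.
Gauss's law: E·4πr² = Q_enc/ε₀.
E = |Q_enc|/(4πε₀r²) = (5.41×10^-7)/(4π·8.85×10^-12·(0.186)²) = 1.41×10^5 N/C.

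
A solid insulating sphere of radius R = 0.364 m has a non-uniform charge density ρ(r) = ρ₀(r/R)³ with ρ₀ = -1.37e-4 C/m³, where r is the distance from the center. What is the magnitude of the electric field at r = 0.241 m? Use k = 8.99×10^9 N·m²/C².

By spherical symmetry E is radial; choose a Gaussian sphere of radius r = 0.241 m (r < R).
Q_enc = ∫₀^r ρ(r')·4πr'² dr' = (4πρ₀/R³) ∫₀^r r'^5 dr' = 4πρ₀ r^6/(6·R³) = -1.166×10^-6 C.
Gauss's law: E·4πr² = Q_enc/ε₀.
E = k|Q_enc|/r² = (8.99×10^9)(1.166e-6)/(0.241)² = 1.80×10^5 N/C.

|E| ≈ 1.80×10^5 V/m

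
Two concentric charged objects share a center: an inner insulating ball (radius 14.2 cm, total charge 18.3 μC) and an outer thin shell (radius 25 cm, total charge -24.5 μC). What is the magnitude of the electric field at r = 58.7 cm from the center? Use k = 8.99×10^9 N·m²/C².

Take a concentric spherical Gaussian surface of radius r = 58.7 cm (r > 25 cm, enclosing both).
Q_enc = (18.3 μC) + (-24.5 μC) = -6.20×10^-6 C.
By Gauss's law, ∮E·dA = E·4πr² = Q_enc/ε₀.
E = k|Q_enc|/r² = (8.99×10^9)(6.20e-6)/(0.587)² = 1.62×10^5 N/C.

1.62e5 N/C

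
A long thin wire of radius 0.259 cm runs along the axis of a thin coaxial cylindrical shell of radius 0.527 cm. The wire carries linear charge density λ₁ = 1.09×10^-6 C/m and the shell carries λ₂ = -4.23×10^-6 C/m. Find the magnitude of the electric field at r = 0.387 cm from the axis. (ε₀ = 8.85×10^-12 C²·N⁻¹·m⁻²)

E = 5.07×10^6 V/m

By cylindrical symmetry E is radial; use a coaxial Gaussian cylinder of radius 0.387 cm and length L (between the conductors, 0.259 cm < r < 0.527 cm).
The shell at 0.527 cm lies outside the Gaussian surface, so λ_enc = λ₁ = 1.09e-6 C/m.
Since E is radial and uniform over the curved surface, Φ = E·2πrL = Q_enc/ε₀ = λ_enc L/ε₀.
E = |λ_enc|/(2πε₀r) = (1.09×10^-6)/(2π·8.85×10^-12·0.00387) = 5.07×10^6 N/C.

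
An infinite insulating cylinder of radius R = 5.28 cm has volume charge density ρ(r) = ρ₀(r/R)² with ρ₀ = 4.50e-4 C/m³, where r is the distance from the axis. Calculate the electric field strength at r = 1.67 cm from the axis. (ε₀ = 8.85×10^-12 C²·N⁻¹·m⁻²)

E = 2.12×10^4 V/m

Coaxial Gaussian cylinder, radius r = 1.67 cm, length L (r < R).
Integrating ρ over the cross-section to radius r: λ_enc = (2πρ₀/R²) ∫₀^r r'^3 dr' = 2πρ₀ r^4/(4·R²) = 1.972e-8 C/m.
By Gauss's law (flux through the curved wall only), E·2πrL = λ_enc L/ε₀.
E = |λ_enc|/(2πε₀r) = (1.972×10^-8)/(2π·8.85×10^-12·0.0167) = 2.12×10^4 N/C.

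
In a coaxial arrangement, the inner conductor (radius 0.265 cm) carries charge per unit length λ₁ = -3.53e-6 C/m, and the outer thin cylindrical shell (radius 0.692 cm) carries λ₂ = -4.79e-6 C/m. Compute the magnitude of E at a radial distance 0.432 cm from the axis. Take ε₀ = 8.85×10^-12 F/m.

E = 1.47e7 N/C

Choose a coaxial cylinder of radius r = 0.432 cm (arbitrary length L) as the Gaussian surface (between the conductors, 0.265 cm < r < 0.692 cm).
Only the inner wire is enclosed; the outer shell contributes nothing inside itself. λ_enc = λ₁ = -3.53×10^-6 C/m.
By Gauss's law (flux through the curved wall only), E·2πrL = λ_enc L/ε₀.
E = |λ_enc|/(2πε₀r) = (3.53×10^-6)/(2π·8.85×10^-12·0.00432) = 1.47e7 N/C.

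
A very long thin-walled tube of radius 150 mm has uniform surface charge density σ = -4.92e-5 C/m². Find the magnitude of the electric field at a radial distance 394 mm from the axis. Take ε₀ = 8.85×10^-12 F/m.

|E| ≈ 2.12×10^6 V/m

Coaxial Gaussian cylinder, radius r = 394 mm, length L (r > 150 mm).
The whole shell is enclosed: λ_enc = σ·2πR = (-4.92×10^-5)·2π·(0.15) = -4.637×10^-5 C/m.
Since E is radial and uniform over the curved surface, Φ = E·2πrL = Q_enc/ε₀ = λ_enc L/ε₀.
E = |λ_enc|/(2πε₀r) = (4.637e-5)/(2π·8.85×10^-12·0.394) = 2.12×10^6 N/C.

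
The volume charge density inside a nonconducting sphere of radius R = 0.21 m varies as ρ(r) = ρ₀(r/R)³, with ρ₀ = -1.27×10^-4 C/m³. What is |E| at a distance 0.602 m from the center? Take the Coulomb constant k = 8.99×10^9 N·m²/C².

E = 6.11×10^4 N/C

By spherical symmetry E is radial; choose a Gaussian sphere of radius r = 0.602 m (r > R, all charge enclosed).
Q_enc = 4π ∫₀^R ρ₀(r'/R)^3 r'² dr' = 4πρ₀R³/6 = -2.463e-6 C.
By Gauss's law, ∮E·dA = E·4πr² = Q_enc/ε₀.
E = k|Q_enc|/r² = (8.99×10^9)(2.463e-6)/(0.602)² = 6.11×10^4 N/C.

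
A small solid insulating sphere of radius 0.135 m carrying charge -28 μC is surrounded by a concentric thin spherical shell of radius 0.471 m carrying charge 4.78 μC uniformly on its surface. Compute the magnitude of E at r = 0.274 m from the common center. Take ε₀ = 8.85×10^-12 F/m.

Use a concentric Gaussian sphere at r = 0.274 m (between the bodies, 0.135 m < r < 0.471 m).
Only the inner charge is enclosed; the outer shell contributes nothing inside itself. Q_enc = -28 μC = -2.80e-5 C.
Gauss's law: E·4πr² = Q_enc/ε₀.
E = |Q_enc|/(4πε₀r²) = (2.80×10^-5)/(4π·8.85×10^-12·(0.274)²) = 3.35e6 N/C.

|E| ≈ 3.35×10^6 N/C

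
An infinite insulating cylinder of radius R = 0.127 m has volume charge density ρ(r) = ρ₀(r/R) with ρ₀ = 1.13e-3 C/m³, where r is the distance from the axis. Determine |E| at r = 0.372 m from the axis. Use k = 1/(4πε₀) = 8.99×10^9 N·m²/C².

E = 1.84×10^6 N/C

Choose a coaxial cylinder of radius r = 0.372 m (arbitrary length L) as the Gaussian surface (r > R, full charge per length enclosed).
λ_enc = 2π ∫₀^R ρ₀(r'/R)^1 r' dr' = 2πρ₀R²/3 = 3.817e-5 C/m.
Gauss's law: E·2πrL = λ_enc L/ε₀.
E = 2k|λ_enc|/r = 2(8.99×10^9)(3.817×10^-5)/(0.372) = 1.84e6 N/C.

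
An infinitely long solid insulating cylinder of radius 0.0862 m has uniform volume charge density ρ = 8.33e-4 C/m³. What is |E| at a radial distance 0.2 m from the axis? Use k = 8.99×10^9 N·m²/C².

|E| = 1.75×10^6 N/C

Coaxial Gaussian cylinder, radius r = 0.2 m, length L (r > 0.0862 m, full cross-section enclosed).
λ_enc = ρ·πR² = (8.33×10^-4)π(0.0862)² = 1.945×10^-5 C/m.
By Gauss's law (flux through the curved wall only), E·2πrL = λ_enc L/ε₀.
E = 2k|λ_enc|/r = 2(8.99×10^9)(1.945e-5)/(0.2) = 1.75×10^6 N/C.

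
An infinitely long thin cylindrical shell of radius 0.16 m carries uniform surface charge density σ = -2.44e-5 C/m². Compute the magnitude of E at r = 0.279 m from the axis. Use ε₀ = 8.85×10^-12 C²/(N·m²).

Choose a coaxial cylinder of radius r = 0.279 m (arbitrary length L) as the Gaussian surface (r > 0.16 m).
The whole shell is enclosed: λ_enc = σ·2πR = (-2.44×10^-5)·2π·(0.16) = -2.453×10^-5 C/m.
Applying ∮E·dA = Q_enc/ε₀ with the end caps contributing no flux:
E = |λ_enc|/(2πε₀r) = (2.453×10^-5)/(2π·8.85×10^-12·0.279) = 1.58×10^6 N/C.

E = 1.58×10^6 N/C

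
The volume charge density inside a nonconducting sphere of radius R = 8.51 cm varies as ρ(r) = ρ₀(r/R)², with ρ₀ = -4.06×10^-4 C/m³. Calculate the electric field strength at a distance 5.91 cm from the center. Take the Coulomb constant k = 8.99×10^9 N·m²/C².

Use a concentric Gaussian sphere at r = 5.91 cm (r < R).
Integrate the density: Q_enc = 4π ∫₀^r ρ₀(r'/R)^2 r'² dr' = 4πρ₀ r^5/(5·R²) = -1.016e-7 C.
Applying ∮E·dA = Q_enc/ε₀ with Φ = E(4πr²):
E = k|Q_enc|/r² = (8.99×10^9)(1.016×10^-7)/(0.0591)² = 2.61×10^5 N/C.

E ≈ 2.61e5 N/C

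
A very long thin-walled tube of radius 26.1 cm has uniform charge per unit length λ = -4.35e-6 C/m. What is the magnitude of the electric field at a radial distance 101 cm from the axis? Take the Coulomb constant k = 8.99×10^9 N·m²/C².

|E| = 7.74×10^4 V/m

Take a coaxial cylindrical Gaussian surface of radius r = 101 cm and length L (r > 26.1 cm).
The full line charge is enclosed: λ_enc = -4.35×10^-6 C/m.
Applying ∮E·dA = Q_enc/ε₀ with the end caps contributing no flux:
E = 2k|λ_enc|/r = 2(8.99×10^9)(4.35×10^-6)/(1.01) = 7.74e4 N/C.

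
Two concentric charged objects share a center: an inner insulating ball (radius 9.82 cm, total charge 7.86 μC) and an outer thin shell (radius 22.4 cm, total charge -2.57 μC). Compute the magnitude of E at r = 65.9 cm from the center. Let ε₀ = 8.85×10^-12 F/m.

By spherical symmetry E is radial; choose a Gaussian sphere of radius r = 65.9 cm (r > 22.4 cm, enclosing both).
Q_enc = (7.86 μC) + (-2.57 μC) = 5.29×10^-6 C.
Since E is radial and uniform over the Gaussian sphere, Φ = E·4πr² = Q_enc/ε₀.
E = |Q_enc|/(4πε₀r²) = (5.29×10^-6)/(4π·8.85×10^-12·(0.659)²) = 1.10×10^5 N/C.

|E| = 1.10×10^5 N/C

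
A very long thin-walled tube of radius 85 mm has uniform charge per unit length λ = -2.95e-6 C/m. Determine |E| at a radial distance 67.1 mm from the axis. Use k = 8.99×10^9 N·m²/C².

E = 0

Take a coaxial cylindrical Gaussian surface of radius r = 67.1 mm and length L (r < 85 mm, inside the shell).
No charge is enclosed, so Gauss's law gives E·2πrL = 0 ⇒ E = 0.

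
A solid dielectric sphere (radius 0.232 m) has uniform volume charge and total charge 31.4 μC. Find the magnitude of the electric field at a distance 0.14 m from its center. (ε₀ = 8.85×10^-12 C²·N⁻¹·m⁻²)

E ≈ 3.17×10^6 N/C

Take a concentric spherical Gaussian surface of radius r = 0.14 m (r < R).
For a uniform sphere the enclosed fraction is (r/R)³, so Q_enc = (31.4 μC)(0.14/0.232)³ = 6.90×10^-6 C.
By Gauss's law, ∮E·dA = E·4πr² = Q_enc/ε₀.
E = |Q_enc|/(4πε₀r²) = (6.90e-6)/(4π·8.85×10^-12·(0.14)²) = 3.17×10^6 N/C.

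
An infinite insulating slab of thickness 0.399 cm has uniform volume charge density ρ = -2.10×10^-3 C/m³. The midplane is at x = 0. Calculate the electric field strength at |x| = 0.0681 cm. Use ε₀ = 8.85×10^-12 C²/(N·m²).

By symmetry E is perpendicular to the slab. A Gaussian pillbox from −0.0681 cm to +0.0681 cm (face area A) lies entirely within the slab.
Q_enc = ρ·(2x)·A and flux = 2EA, so 2EA = 2ρxA/ε₀ ⇒ E = |ρ|x/ε₀.
E = (2.10×10^-3)(0.000681)/(8.85×10^-12) = 1.62×10^5 N/C.

1.62×10^5 V/m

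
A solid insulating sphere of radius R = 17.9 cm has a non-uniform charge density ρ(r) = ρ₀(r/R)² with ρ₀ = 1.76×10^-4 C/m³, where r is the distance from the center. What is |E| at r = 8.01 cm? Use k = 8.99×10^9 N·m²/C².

By spherical symmetry E is radial; choose a Gaussian sphere of radius r = 8.01 cm (r < R).
Q_enc = ∫₀^r ρ(r')·4πr'² dr' = (4πρ₀/R²) ∫₀^r r'^4 dr' = 4πρ₀ r^5/(5·R²) = 4.552×10^-8 C.
Since E is radial and uniform over the Gaussian sphere, Φ = E·4πr² = Q_enc/ε₀.
E = k|Q_enc|/r² = (8.99×10^9)(4.552e-8)/(0.0801)² = 6.38e4 N/C.

6.38×10^4 N/C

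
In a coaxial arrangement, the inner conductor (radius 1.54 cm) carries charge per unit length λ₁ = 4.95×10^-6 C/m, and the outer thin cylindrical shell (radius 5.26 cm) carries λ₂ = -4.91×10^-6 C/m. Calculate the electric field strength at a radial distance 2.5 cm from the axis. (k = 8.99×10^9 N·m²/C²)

By cylindrical symmetry E is radial; use a coaxial Gaussian cylinder of radius 2.5 cm and length L (between the conductors, 1.54 cm < r < 5.26 cm).
The shell at 5.26 cm lies outside the Gaussian surface, so λ_enc = λ₁ = 4.95e-6 C/m.
Applying ∮E·dA = Q_enc/ε₀ with the end caps contributing no flux:
E = 2k|λ_enc|/r = 2(8.99×10^9)(4.95×10^-6)/(0.025) = 3.56e6 N/C.

3.56e6 N/C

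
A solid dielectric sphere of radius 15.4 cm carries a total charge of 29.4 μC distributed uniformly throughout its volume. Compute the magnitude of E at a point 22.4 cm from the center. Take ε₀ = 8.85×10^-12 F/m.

|E| = 5.27×10^6 N/C

Use a concentric Gaussian sphere at r = 22.4 cm (r > R, so the entire charge is enclosed).
Q_enc = 29.4 μC = 2.94e-5 C.
Since E is radial and uniform over the Gaussian sphere, Φ = E·4πr² = Q_enc/ε₀.
E = |Q_enc|/(4πε₀r²) = (2.94×10^-5)/(4π·8.85×10^-12·(0.224)²) = 5.27e6 N/C.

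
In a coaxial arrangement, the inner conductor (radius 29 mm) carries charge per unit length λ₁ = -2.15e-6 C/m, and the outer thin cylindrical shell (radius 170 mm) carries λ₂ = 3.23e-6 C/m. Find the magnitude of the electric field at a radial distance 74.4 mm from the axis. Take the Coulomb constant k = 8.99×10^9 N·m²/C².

E ≈ 5.20×10^5 V/m

Take a coaxial cylindrical Gaussian surface of radius r = 74.4 mm and length L (between the conductors, 29 mm < r < 170 mm).
Only the inner wire is enclosed; the outer shell contributes nothing inside itself. λ_enc = λ₁ = -2.15×10^-6 C/m.
Since E is radial and uniform over the curved surface, Φ = E·2πrL = Q_enc/ε₀ = λ_enc L/ε₀.
E = 2k|λ_enc|/r = 2(8.99×10^9)(2.15×10^-6)/(0.0744) = 5.20e5 N/C.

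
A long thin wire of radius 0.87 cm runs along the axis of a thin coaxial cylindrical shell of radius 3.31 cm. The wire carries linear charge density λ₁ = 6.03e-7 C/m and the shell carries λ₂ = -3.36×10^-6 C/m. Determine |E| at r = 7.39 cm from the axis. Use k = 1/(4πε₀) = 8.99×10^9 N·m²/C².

Choose a coaxial cylinder of radius r = 7.39 cm (arbitrary length L) as the Gaussian surface (r > 3.31 cm, enclosing both).
λ_enc = λ₁ + λ₂ = (6.03e-7) + (-3.36×10^-6) = -2.757×10^-6 C/m.
By Gauss's law (flux through the curved wall only), E·2πrL = λ_enc L/ε₀.
E = 2k|λ_enc|/r = 2(8.99×10^9)(2.757×10^-6)/(0.0739) = 6.71e5 N/C.

|E| ≈ 6.71×10^5 N/C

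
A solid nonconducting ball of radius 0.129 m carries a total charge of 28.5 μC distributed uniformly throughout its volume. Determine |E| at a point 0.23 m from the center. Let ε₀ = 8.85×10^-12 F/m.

Take a concentric spherical Gaussian surface of radius r = 0.23 m (r > R, so the entire charge is enclosed).
Q_enc = 28.5 μC = 2.85e-5 C.
Gauss's law: E·4πr² = Q_enc/ε₀.
E = |Q_enc|/(4πε₀r²) = (2.85×10^-5)/(4π·8.85×10^-12·(0.23)²) = 4.84×10^6 N/C.

|E| = 4.84×10^6 N/C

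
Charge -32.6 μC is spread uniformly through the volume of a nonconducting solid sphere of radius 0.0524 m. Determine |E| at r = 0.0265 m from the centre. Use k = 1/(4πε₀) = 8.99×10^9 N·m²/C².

|E| ≈ 5.40e7 N/C

By spherical symmetry E is radial; choose a Gaussian sphere of radius r = 0.0265 m (r < R).
For a uniform sphere the enclosed fraction is (r/R)³, so Q_enc = (-32.6 μC)(0.0265/0.0524)³ = -4.217×10^-6 C.
By Gauss's law, ∮E·dA = E·4πr² = Q_enc/ε₀.
E = k|Q_enc|/r² = (8.99×10^9)(4.217×10^-6)/(0.0265)² = 5.40×10^7 N/C.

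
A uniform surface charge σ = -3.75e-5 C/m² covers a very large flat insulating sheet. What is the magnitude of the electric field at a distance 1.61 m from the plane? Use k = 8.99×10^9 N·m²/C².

|E| ≈ 2.12e6 V/m

By planar symmetry E is perpendicular to the sheet and uniform; use a Gaussian pillbox with flat faces of area A on each side of the sheet.
Flux Φ = 2EA and Q_enc = σA, so 2EA = σA/ε₀ ⇒ E = |σ|/(2ε₀), independent of distance.
E = 2πk|σ| = 2π(8.99×10^9)(3.75e-5) = 2.12×10^6 N/C.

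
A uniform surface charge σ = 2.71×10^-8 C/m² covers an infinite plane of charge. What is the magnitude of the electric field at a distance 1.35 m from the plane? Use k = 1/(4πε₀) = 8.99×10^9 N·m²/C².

By planar symmetry E is perpendicular to the sheet and uniform; use a Gaussian pillbox with flat faces of area A on each side of the sheet.
Only the two end caps contribute flux: Φ = 2EA. With Q_enc = σA, Gauss's law gives E = |σ|/(2ε₀).
E = 2πk|σ| = 2π(8.99×10^9)(2.71×10^-8) = 1.53×10^3 N/C.

E = 1.53×10^3 N/C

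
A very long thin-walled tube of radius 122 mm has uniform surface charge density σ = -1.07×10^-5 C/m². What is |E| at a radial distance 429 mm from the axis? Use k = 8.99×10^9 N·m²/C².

|E| ≈ 3.44×10^5 N/C

Coaxial Gaussian cylinder, radius r = 429 mm, length L (r > 122 mm).
The whole shell is enclosed: λ_enc = σ·2πR = (-1.07×10^-5)·2π·(0.122) = -8.202e-6 C/m.
Since E is radial and uniform over the curved surface, Φ = E·2πrL = Q_enc/ε₀ = λ_enc L/ε₀.
E = 2k|λ_enc|/r = 2(8.99×10^9)(8.202e-6)/(0.429) = 3.44e5 N/C.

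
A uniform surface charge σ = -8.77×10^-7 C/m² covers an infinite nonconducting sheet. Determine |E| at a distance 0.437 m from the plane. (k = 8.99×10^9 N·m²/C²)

By planar symmetry E is perpendicular to the sheet and uniform; use a Gaussian pillbox with flat faces of area A on each side of the sheet.
Only the two end caps contribute flux: Φ = 2EA. With Q_enc = σA, Gauss's law gives E = |σ|/(2ε₀).
E = 2πk|σ| = 2π(8.99×10^9)(8.77×10^-7) = 4.95e4 N/C.

|E| = 4.95×10^4 N/C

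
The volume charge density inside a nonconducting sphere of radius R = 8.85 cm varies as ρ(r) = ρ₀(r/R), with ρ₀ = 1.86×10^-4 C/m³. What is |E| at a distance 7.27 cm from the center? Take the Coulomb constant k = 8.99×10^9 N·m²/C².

Use a concentric Gaussian sphere at r = 7.27 cm (r < R).
Q_enc = ∫₀^r ρ(r')·4πr'² dr' = (4πρ₀/R) ∫₀^r r'^3 dr' = 4πρ₀ r^4/(4·R) = 1.844e-7 C.
Since E is radial and uniform over the Gaussian sphere, Φ = E·4πr² = Q_enc/ε₀.
E = k|Q_enc|/r² = (8.99×10^9)(1.844×10^-7)/(0.0727)² = 3.14×10^5 N/C.

E ≈ 3.14e5 N/C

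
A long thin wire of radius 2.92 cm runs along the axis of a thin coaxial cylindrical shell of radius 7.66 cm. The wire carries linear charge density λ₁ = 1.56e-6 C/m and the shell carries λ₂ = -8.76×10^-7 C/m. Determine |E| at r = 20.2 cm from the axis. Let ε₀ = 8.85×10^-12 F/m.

|E| ≈ 6.09×10^4 N/C

Take a coaxial cylindrical Gaussian surface of radius r = 20.2 cm and length L (r > 7.66 cm, enclosing both).
λ_enc = λ₁ + λ₂ = (1.56e-6) + (-8.76e-7) = 6.84×10^-7 C/m.
By Gauss's law (flux through the curved wall only), E·2πrL = λ_enc L/ε₀.
E = |λ_enc|/(2πε₀r) = (6.84×10^-7)/(2π·8.85×10^-12·0.202) = 6.09e4 N/C.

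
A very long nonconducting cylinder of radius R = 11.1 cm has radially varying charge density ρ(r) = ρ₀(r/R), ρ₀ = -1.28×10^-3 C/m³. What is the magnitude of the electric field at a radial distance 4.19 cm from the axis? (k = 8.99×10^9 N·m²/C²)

E = 7.62e5 N/C

Choose a coaxial cylinder of radius r = 4.19 cm (arbitrary length L) as the Gaussian surface (r < R).
λ_enc = ∫₀^r ρ(r')·2πr' dr' = (2πρ₀/R)·r^3/3 = -1.777×10^-6 C/m.
Applying ∮E·dA = Q_enc/ε₀ with the end caps contributing no flux:
E = 2k|λ_enc|/r = 2(8.99×10^9)(1.777×10^-6)/(0.0419) = 7.62e5 N/C.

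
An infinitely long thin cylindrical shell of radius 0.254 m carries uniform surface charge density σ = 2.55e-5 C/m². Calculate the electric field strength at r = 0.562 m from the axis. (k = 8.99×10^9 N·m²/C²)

|E| ≈ 1.30e6 V/m

Coaxial Gaussian cylinder, radius r = 0.562 m, length L (r > 0.254 m).
The whole shell is enclosed: λ_enc = σ·2πR = (2.55×10^-5)·2π·(0.254) = 4.07×10^-5 C/m.
By Gauss's law (flux through the curved wall only), E·2πrL = λ_enc L/ε₀.
E = 2k|λ_enc|/r = 2(8.99×10^9)(4.07×10^-5)/(0.562) = 1.30×10^6 N/C.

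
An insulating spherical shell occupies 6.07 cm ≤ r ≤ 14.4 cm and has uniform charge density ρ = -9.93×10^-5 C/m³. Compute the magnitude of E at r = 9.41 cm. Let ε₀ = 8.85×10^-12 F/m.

2.57×10^5 N/C

By spherical symmetry E is radial; choose a Gaussian sphere of radius r = 9.41 cm (within the shell material, 6.07 cm < r < 14.4 cm).
Only the shell between 6.07 cm and r is enclosed: Q_enc = ρ·(4π/3)(r³ − a³) = (-9.93e-5)·(4π/3)·((0.0941)³ − (0.0607)³) = -2.536e-7 C.
Gauss's law: E·4πr² = Q_enc/ε₀.
E = |Q_enc|/(4πε₀r²) = (2.536×10^-7)/(4π·8.85×10^-12·(0.0941)²) = 2.57×10^5 N/C.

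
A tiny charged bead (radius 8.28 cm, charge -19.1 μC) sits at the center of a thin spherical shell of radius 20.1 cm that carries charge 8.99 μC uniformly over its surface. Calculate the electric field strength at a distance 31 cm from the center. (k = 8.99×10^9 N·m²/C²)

|E| = 9.46×10^5 N/C

Take a concentric spherical Gaussian surface of radius r = 31 cm (r > 20.1 cm, enclosing both).
Q_enc = (-19.1 μC) + (8.99 μC) = -1.011×10^-5 C.
Since E is radial and uniform over the Gaussian sphere, Φ = E·4πr² = Q_enc/ε₀.
E = k|Q_enc|/r² = (8.99×10^9)(1.011×10^-5)/(0.31)² = 9.46×10^5 N/C.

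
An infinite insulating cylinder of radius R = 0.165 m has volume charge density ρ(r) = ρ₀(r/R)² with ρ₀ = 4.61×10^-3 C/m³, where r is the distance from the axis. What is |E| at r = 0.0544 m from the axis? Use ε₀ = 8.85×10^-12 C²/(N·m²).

Choose a coaxial cylinder of radius r = 0.0544 m (arbitrary length L) as the Gaussian surface (r < R).
Integrating ρ over the cross-section to radius r: λ_enc = (2πρ₀/R²) ∫₀^r r'^3 dr' = 2πρ₀ r^4/(4·R²) = 2.329e-6 C/m.
By Gauss's law (flux through the curved wall only), E·2πrL = λ_enc L/ε₀.
E = |λ_enc|/(2πε₀r) = (2.329×10^-6)/(2π·8.85×10^-12·0.0544) = 7.70×10^5 N/C.

|E| ≈ 7.70×10^5 N/C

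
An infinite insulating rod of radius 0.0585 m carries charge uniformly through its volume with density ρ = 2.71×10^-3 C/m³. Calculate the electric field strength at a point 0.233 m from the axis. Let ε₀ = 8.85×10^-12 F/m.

Coaxial Gaussian cylinder, radius r = 0.233 m, length L (r > 0.0585 m, full cross-section enclosed).
λ_enc = ρ·πR² = (2.71×10^-3)π(0.0585)² = 2.914×10^-5 C/m.
Applying ∮E·dA = Q_enc/ε₀ with the end caps contributing no flux:
E = |λ_enc|/(2πε₀r) = (2.914×10^-5)/(2π·8.85×10^-12·0.233) = 2.25e6 N/C.

2.25e6 N/C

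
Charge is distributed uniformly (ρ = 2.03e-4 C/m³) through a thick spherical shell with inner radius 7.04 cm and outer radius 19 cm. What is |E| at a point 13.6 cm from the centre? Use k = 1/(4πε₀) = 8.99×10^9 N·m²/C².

Symmetry ⇒ E = E(r) r̂. Gaussian sphere of radius r = 13.6 cm (within the shell material, 7.04 cm < r < 19 cm).
Only the shell between 7.04 cm and r is enclosed: Q_enc = ρ·(4π/3)(r³ − a³) = (2.03e-4)·(4π/3)·((0.136)³ − (0.0704)³) = 1.842×10^-6 C.
By Gauss's law, ∮E·dA = E·4πr² = Q_enc/ε₀.
E = k|Q_enc|/r² = (8.99×10^9)(1.842×10^-6)/(0.136)² = 8.95×10^5 N/C.

|E| = 8.95×10^5 N/C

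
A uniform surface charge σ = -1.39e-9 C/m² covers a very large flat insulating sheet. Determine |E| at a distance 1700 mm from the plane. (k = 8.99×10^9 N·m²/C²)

78.5 N/C

The symmetry is planar: E is normal to the sheet and the same magnitude on both sides. Take a pillbox straddling the sheet with end-cap area A.
Only the two end caps contribute flux: Φ = 2EA. With Q_enc = σA, Gauss's law gives E = |σ|/(2ε₀).
E = 2πk|σ| = 2π(8.99×10^9)(1.39×10^-9) = 78.5 N/C.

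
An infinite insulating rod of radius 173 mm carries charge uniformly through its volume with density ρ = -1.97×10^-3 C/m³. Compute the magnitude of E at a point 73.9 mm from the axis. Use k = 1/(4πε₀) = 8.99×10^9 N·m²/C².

Take a coaxial cylindrical Gaussian surface of radius r = 73.9 mm and length L (r < R).
Charge inside radius r per length L is ρ·πr²·L, so λ_enc = ρπr² = -3.38e-5 C/m.
Since E is radial and uniform over the curved surface, Φ = E·2πrL = Q_enc/ε₀ = λ_enc L/ε₀.
E = 2k|λ_enc|/r = 2(8.99×10^9)(3.38×10^-5)/(0.0739) = 8.22e6 N/C.

8.22×10^6 N/C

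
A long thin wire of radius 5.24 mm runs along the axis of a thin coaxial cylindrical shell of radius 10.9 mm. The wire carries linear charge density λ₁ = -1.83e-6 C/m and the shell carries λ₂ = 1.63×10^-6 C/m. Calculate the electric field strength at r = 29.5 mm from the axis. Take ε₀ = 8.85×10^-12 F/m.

|E| = 1.22×10^5 N/C

By cylindrical symmetry E is radial; use a coaxial Gaussian cylinder of radius 29.5 mm and length L (r > 10.9 mm, enclosing both).
λ_enc = λ₁ + λ₂ = (-1.83×10^-6) + (1.63e-6) = -2.00×10^-7 C/m.
Gauss's law: E·2πrL = λ_enc L/ε₀.
E = |λ_enc|/(2πε₀r) = (2.00e-7)/(2π·8.85×10^-12·0.0295) = 1.22×10^5 N/C.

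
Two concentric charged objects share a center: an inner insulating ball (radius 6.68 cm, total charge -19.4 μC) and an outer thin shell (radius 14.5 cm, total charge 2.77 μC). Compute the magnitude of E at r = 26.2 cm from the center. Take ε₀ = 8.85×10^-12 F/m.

By spherical symmetry E is radial; choose a Gaussian sphere of radius r = 26.2 cm (r > 14.5 cm, enclosing both).
Q_enc = (-19.4 μC) + (2.77 μC) = -1.663×10^-5 C.
By Gauss's law, ∮E·dA = E·4πr² = Q_enc/ε₀.
E = |Q_enc|/(4πε₀r²) = (1.663e-5)/(4π·8.85×10^-12·(0.262)²) = 2.18×10^6 N/C.

|E| = 2.18×10^6 N/C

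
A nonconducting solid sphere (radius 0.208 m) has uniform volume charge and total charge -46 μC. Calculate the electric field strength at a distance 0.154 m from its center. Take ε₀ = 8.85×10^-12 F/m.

|E| ≈ 7.08×10^6 N/C

Use a concentric Gaussian sphere at r = 0.154 m (r < R).
For a uniform sphere the enclosed fraction is (r/R)³, so Q_enc = (-46 μC)(0.154/0.208)³ = -1.867×10^-5 C.
By Gauss's law, ∮E·dA = E·4πr² = Q_enc/ε₀.
E = |Q_enc|/(4πε₀r²) = (1.867e-5)/(4π·8.85×10^-12·(0.154)²) = 7.08×10^6 N/C.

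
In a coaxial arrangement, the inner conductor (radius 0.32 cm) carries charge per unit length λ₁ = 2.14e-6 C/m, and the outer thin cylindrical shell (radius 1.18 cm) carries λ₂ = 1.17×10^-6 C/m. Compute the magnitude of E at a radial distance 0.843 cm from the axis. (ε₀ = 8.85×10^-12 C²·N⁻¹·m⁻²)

Coaxial Gaussian cylinder, radius r = 0.843 cm, length L (between the conductors, 0.32 cm < r < 1.18 cm).
Only the inner wire is enclosed; the outer shell contributes nothing inside itself. λ_enc = λ₁ = 2.14×10^-6 C/m.
Gauss's law: E·2πrL = λ_enc L/ε₀.
E = |λ_enc|/(2πε₀r) = (2.14e-6)/(2π·8.85×10^-12·0.00843) = 4.57×10^6 N/C.

|E| ≈ 4.57×10^6 N/C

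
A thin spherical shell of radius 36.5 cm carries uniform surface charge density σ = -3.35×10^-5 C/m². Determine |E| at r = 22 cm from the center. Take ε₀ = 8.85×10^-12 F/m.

By spherical symmetry E is radial; choose a Gaussian sphere of radius r = 22 cm (inside the shell, r < 36.5 cm).
All the charge is outside the Gaussian surface: Q_enc = 0, hence E = 0 everywhere inside the shell.

|E| = 0 N/C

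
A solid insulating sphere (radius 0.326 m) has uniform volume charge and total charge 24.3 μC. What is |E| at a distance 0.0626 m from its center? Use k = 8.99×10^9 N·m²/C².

|E| = 3.95×10^5 V/m

Use a concentric Gaussian sphere at r = 0.0626 m (r < R).
Only the charge within r is enclosed: Q_enc = Q·(r/R)³ = (24.3 μC)·(0.0626 m/0.326 m)³ = 1.721×10^-7 C.
Gauss's law: E·4πr² = Q_enc/ε₀.
E = k|Q_enc|/r² = (8.99×10^9)(1.721e-7)/(0.0626)² = 3.95×10^5 N/C.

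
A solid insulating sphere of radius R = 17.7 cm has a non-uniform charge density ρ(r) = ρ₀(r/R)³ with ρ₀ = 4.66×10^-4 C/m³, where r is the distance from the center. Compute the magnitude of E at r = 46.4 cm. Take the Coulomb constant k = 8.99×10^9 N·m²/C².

|E| ≈ 2.26e5 V/m

Use a concentric Gaussian sphere at r = 46.4 cm (r > R, all charge enclosed).
Q_enc = 4π ∫₀^R ρ₀(r'/R)^3 r'² dr' = 4πρ₀R³/6 = 5.412×10^-6 C.
Applying ∮E·dA = Q_enc/ε₀ with Φ = E(4πr²):
E = k|Q_enc|/r² = (8.99×10^9)(5.412×10^-6)/(0.464)² = 2.26×10^5 N/C.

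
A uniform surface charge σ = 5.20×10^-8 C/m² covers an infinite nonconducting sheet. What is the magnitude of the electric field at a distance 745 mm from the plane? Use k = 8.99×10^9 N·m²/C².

By planar symmetry E is perpendicular to the sheet and uniform; use a Gaussian pillbox with flat faces of area A on each side of the sheet.
Flux Φ = 2EA and Q_enc = σA, so 2EA = σA/ε₀ ⇒ E = |σ|/(2ε₀), independent of distance.
E = 2πk|σ| = 2π(8.99×10^9)(5.20e-8) = 2.94e3 N/C.

E ≈ 2.94×10^3 N/C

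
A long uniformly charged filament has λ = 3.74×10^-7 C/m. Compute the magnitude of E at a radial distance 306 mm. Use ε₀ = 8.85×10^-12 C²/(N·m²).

2.20×10^4 V/m

Choose a coaxial cylinder of radius r = 306 mm (arbitrary length L) as the Gaussian surface.
Q_enc = λL, so λ_enc = 3.74×10^-7 C/m.
Gauss's law: E·2πrL = λ_enc L/ε₀.
E = |λ_enc|/(2πε₀r) = (3.74×10^-7)/(2π·8.85×10^-12·0.306) = 2.20×10^4 N/C.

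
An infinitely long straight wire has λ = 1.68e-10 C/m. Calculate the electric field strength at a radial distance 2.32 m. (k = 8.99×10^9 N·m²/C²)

1.3 N/C

By cylindrical symmetry E is radial; use a coaxial Gaussian cylinder of radius 2.32 m and length L.
Q_enc = λL, so λ_enc = 1.68e-10 C/m.
By Gauss's law (flux through the curved wall only), E·2πrL = λ_enc L/ε₀.
E = 2k|λ_enc|/r = 2(8.99×10^9)(1.68e-10)/(2.32) = 1.3 N/C.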